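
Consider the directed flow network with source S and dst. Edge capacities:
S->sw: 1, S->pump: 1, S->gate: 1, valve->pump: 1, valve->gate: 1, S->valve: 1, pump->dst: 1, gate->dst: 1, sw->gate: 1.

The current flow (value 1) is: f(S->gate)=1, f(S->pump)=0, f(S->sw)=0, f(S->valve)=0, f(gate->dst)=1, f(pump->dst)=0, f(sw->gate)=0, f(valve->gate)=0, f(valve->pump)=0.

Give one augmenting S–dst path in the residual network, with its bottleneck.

Residual along S->pump->dst: S->pump: 1, pump->dst: 1.
Bottleneck = min = 1.

S->pump->dst, bottleneck 1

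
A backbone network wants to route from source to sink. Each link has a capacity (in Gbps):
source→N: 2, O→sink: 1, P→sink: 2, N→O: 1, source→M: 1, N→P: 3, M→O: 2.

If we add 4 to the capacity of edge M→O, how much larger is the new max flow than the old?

0

Original max flow = 3.
Edge M→O does not cross the min cut (source side {source}), so extra capacity there cannot help.
New max flow = 3. Increase = 0.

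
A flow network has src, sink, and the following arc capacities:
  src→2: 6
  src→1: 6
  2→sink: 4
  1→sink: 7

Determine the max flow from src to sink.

Augment src→2→sink: bottleneck 4. Total 4.
Augment src→1→sink: bottleneck 6. Total 10.
No augmenting path remains in the residual graph.

10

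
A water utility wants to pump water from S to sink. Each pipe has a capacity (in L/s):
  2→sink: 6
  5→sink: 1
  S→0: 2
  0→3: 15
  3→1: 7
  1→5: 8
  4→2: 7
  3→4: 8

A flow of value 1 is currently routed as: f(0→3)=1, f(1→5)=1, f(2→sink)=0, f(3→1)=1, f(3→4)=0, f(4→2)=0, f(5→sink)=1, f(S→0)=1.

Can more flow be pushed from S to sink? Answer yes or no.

Yes

Residual path S→0→3→4→2→sink has bottleneck 1 > 0.
Pushing 1 along it raises the flow to 2, so the given flow is not maximum.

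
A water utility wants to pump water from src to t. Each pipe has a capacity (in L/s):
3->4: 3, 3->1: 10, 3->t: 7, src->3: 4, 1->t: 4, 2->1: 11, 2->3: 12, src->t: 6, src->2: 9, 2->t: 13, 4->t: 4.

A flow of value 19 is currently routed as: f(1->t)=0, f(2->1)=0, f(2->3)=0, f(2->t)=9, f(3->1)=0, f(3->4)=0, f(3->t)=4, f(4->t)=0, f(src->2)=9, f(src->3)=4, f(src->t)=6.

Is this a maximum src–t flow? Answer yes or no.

Residual reachable from src: {src}; t is not reachable.
Saturated cut: src->2, src->3, src->t with total capacity 19 = current flow value. Flow is maximum.

Yes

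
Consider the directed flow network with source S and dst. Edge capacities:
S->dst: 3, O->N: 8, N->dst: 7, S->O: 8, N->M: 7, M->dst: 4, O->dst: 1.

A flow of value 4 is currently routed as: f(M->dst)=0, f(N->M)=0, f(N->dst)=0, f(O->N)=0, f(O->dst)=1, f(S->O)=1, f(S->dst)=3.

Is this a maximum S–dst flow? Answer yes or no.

Residual path S->O->N->dst has bottleneck 7 > 0.
Pushing 7 along it raises the flow to 11, so the given flow is not maximum.

No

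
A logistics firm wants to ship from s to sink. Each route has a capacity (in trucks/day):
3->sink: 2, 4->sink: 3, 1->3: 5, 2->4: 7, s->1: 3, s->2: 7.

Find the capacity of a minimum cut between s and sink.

5

Max flow = 5 (via 2 augmenting paths).
In the residual at optimum, the set reachable from s is {1, 2, 3, 4, s}.
Cut edges: 3->sink (cap 2), 4->sink (cap 3). Sum = 5.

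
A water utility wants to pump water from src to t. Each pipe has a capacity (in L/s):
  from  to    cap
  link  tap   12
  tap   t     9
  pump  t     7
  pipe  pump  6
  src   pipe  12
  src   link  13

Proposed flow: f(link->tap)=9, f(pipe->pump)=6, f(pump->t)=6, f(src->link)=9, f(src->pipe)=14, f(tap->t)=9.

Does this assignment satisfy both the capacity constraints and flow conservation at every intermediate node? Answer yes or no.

Capacity violated on src->pipe: flow 14 > capacity 12.

No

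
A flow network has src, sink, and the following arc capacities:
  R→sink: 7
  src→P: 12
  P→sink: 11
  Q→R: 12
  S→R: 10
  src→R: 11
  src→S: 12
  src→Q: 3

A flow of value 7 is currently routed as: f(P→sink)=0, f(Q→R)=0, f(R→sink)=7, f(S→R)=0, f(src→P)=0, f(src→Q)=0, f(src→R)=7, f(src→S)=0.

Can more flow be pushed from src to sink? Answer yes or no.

Residual path src→P→sink has bottleneck 11 > 0.
Pushing 11 along it raises the flow to 18, so the given flow is not maximum.

Yes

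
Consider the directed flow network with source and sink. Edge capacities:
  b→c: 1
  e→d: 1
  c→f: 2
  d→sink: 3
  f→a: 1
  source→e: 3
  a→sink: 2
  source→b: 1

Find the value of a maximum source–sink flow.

Augment source→e→d→sink: bottleneck 1. Total 1.
Augment source→b→c→f→a→sink: bottleneck 1. Total 2.
No augmenting path remains in the residual graph.

2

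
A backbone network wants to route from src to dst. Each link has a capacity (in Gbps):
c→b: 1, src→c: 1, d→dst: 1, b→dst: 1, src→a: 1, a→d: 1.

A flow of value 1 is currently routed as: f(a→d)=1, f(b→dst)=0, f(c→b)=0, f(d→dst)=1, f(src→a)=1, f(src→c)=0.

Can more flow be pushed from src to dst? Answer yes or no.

Residual path src→c→b→dst has bottleneck 1 > 0.
Pushing 1 along it raises the flow to 2, so the given flow is not maximum.

Yes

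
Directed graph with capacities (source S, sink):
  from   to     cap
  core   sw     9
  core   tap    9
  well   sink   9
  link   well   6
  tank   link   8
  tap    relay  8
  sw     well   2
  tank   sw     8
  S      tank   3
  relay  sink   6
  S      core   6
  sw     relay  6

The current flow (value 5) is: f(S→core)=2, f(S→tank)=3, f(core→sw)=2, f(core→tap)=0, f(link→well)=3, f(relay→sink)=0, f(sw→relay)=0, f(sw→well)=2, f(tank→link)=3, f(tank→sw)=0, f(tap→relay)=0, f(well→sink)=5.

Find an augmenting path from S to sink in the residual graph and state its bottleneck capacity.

S→core→sw→relay→sink, bottleneck 4

Residual along S→core→sw→relay→sink: S→core: 4, core→sw: 7, sw→relay: 6, relay→sink: 6.
Bottleneck = min = 4.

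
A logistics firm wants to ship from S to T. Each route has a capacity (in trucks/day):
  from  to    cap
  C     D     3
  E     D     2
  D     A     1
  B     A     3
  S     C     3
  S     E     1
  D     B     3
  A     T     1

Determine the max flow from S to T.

Augment S→E→D→A→T: bottleneck 1. Total 1.
No augmenting path remains in the residual graph.

1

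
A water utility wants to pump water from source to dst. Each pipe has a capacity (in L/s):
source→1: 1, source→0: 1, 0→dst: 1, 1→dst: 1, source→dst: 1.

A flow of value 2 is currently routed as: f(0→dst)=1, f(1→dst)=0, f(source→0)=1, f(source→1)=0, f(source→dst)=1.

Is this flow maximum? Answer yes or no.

Residual path source→1→dst has bottleneck 1 > 0.
Pushing 1 along it raises the flow to 3, so the given flow is not maximum.

No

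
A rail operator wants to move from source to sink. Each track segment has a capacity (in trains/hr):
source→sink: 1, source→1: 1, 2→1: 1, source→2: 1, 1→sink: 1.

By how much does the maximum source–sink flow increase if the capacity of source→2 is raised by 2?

0

Original max flow = 2.
Edge source→2 does not cross the min cut (source side {1, 2, source}), so extra capacity there cannot help.
New max flow = 2. Increase = 0.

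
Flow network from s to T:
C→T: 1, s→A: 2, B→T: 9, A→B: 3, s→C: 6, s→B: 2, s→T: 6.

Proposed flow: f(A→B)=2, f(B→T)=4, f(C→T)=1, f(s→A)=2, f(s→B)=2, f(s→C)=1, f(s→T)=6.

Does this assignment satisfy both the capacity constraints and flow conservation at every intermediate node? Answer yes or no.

Every edge has 0 ≤ f(e) ≤ cap(e).
At each intermediate node, inflow equals outflow.

Yes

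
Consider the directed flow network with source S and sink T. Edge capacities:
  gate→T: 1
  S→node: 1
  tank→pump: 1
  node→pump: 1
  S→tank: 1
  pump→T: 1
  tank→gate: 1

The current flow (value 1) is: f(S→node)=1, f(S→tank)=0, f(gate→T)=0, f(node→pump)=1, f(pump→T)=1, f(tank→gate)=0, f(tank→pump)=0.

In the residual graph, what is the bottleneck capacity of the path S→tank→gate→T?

1

Residual capacities along the path: S→tank: 1, tank→gate: 1, gate→T: 1.
Minimum is 1.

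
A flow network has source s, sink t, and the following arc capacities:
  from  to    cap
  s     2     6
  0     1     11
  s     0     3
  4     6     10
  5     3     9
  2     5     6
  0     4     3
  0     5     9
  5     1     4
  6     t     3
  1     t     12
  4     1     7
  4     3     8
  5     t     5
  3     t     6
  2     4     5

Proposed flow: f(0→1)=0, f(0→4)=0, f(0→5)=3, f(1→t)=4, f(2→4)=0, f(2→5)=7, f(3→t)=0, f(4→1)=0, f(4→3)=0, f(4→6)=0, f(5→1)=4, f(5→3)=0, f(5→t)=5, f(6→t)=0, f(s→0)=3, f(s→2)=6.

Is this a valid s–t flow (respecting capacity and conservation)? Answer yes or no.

No

Capacity violated on 2→5: flow 7 > capacity 6.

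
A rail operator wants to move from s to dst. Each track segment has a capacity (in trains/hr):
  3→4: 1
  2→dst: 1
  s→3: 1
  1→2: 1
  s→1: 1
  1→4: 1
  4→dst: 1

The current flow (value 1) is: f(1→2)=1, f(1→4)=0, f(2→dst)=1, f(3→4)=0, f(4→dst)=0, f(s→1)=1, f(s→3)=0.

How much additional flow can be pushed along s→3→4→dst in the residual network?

Residual capacities along the path: s→3: 1, 3→4: 1, 4→dst: 1.
Minimum is 1.

1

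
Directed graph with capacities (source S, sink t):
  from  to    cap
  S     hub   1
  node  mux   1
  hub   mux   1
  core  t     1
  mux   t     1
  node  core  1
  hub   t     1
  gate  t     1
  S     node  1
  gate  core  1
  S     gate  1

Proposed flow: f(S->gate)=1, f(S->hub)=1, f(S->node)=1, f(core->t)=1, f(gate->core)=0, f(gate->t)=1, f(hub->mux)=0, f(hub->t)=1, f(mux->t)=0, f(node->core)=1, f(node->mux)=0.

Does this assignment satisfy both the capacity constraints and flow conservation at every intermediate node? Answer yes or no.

Every edge has 0 ≤ f(e) ≤ cap(e).
At each intermediate node, inflow equals outflow.

Yes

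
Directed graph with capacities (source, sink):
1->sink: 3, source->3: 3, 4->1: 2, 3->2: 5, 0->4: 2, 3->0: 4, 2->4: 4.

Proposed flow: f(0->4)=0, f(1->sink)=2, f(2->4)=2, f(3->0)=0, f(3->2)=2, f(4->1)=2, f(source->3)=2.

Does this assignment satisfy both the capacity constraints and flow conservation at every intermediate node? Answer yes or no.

Every edge has 0 ≤ f(e) ≤ cap(e).
At each intermediate node, inflow equals outflow.

Yes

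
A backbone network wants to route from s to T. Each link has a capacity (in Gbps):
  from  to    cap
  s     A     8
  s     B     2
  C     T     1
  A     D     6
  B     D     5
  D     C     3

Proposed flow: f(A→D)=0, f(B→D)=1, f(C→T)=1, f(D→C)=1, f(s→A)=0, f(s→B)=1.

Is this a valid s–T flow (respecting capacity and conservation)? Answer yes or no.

Yes

Every edge has 0 ≤ f(e) ≤ cap(e).
At each intermediate node, inflow equals outflow.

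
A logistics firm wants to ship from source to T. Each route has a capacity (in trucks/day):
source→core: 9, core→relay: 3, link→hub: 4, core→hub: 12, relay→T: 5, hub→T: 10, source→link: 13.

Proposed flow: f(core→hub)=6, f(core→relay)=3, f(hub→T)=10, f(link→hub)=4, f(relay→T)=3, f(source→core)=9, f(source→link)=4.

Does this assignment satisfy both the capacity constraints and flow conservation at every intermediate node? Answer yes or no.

Every edge has 0 ≤ f(e) ≤ cap(e).
At each intermediate node, inflow equals outflow.

Yes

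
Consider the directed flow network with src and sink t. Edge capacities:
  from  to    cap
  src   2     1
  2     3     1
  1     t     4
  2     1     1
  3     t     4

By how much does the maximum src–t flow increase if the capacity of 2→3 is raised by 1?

0

Original max flow = 1.
Edge 2→3 does not cross the min cut (source side {src}), so extra capacity there cannot help.
New max flow = 1. Increase = 0.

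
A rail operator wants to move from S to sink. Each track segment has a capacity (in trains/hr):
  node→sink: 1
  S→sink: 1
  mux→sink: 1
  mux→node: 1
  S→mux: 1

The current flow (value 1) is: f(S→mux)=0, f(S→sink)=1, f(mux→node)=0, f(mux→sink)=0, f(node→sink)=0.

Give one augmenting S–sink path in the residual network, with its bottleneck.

S→mux→sink, bottleneck 1

Residual along S→mux→sink: S→mux: 1, mux→sink: 1.
Bottleneck = min = 1.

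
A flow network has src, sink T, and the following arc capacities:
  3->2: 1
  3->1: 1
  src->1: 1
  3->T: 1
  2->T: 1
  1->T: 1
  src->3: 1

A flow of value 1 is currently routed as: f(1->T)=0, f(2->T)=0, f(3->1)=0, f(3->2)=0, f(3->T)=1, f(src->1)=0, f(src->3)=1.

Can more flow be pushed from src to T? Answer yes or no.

Yes

Residual path src->1->T has bottleneck 1 > 0.
Pushing 1 along it raises the flow to 2, so the given flow is not maximum.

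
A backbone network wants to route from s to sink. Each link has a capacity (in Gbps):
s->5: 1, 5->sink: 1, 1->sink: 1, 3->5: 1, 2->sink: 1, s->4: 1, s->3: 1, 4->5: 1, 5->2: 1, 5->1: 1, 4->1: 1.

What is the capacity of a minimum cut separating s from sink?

Max flow = 3 (via 3 augmenting paths).
In the residual at optimum, the set reachable from s is {s}.
Cut edges: s->3 (cap 1), s->4 (cap 1), s->5 (cap 1). Sum = 3.

3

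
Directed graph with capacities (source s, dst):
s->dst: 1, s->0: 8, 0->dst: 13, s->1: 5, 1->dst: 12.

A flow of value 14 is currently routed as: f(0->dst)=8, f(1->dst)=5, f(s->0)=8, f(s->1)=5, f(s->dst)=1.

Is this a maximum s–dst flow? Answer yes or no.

Yes

Residual reachable from s: {s}; dst is not reachable.
Saturated cut: s->0, s->1, s->dst with total capacity 14 = current flow value. Flow is maximum.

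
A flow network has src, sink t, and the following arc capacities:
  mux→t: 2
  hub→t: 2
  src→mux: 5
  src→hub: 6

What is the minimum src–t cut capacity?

Max flow = 4 (via 2 augmenting paths).
In the residual at optimum, the set reachable from src is {hub, mux, src}.
Cut edges: mux→t (cap 2), hub→t (cap 2). Sum = 4.

4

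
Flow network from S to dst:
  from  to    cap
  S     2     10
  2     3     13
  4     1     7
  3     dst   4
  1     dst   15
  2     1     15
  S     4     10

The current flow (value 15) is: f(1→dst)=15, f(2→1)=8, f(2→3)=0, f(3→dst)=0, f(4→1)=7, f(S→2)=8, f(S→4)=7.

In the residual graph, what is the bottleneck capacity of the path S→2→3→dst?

2

Residual capacities along the path: S→2: 2, 2→3: 13, 3→dst: 4.
Minimum is 2.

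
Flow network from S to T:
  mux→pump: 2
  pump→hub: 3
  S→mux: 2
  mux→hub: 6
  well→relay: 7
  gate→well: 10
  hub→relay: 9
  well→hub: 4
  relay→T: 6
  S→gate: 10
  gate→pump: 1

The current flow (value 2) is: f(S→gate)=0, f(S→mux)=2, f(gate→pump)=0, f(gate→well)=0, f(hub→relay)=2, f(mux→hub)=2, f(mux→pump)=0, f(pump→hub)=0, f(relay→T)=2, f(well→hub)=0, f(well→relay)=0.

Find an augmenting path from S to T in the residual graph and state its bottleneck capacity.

Residual along S→gate→well→relay→T: S→gate: 10, gate→well: 10, well→relay: 7, relay→T: 4.
Bottleneck = min = 4.

S→gate→well→relay→T, bottleneck 4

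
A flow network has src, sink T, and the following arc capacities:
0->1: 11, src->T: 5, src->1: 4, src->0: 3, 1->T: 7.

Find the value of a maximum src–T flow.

12

Augment src->T: bottleneck 5. Total 5.
Augment src->1->T: bottleneck 4. Total 9.
Augment src->0->1->T: bottleneck 3. Total 12.
No augmenting path remains in the residual graph.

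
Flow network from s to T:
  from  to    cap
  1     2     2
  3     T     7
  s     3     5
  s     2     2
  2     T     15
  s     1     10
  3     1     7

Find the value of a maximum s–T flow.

Augment s→3→T: bottleneck 5. Total 5.
Augment s→2→T: bottleneck 2. Total 7.
Augment s→1→2→T: bottleneck 2. Total 9.
No augmenting path remains in the residual graph.

9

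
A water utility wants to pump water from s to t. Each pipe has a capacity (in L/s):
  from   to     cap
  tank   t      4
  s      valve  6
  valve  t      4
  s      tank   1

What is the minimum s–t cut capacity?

Max flow = 5 (via 2 augmenting paths).
In the residual at optimum, the set reachable from s is {s, valve}.
Cut edges: s→tank (cap 1), valve→t (cap 4). Sum = 5.

5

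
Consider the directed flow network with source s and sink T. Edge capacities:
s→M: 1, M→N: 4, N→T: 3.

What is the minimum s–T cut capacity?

Max flow = 1 (via 1 augmenting path).
In the residual at optimum, the set reachable from s is {s}.
Cut edges: s→M (cap 1). Sum = 1.

1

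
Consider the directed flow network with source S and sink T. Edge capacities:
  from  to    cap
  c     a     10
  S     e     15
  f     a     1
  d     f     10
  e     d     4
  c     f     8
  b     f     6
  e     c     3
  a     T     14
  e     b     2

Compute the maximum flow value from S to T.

Augment S->e->c->a->T: bottleneck 3. Total 3.
Augment S->e->b->f->a->T: bottleneck 1. Total 4.
No augmenting path remains in the residual graph.

4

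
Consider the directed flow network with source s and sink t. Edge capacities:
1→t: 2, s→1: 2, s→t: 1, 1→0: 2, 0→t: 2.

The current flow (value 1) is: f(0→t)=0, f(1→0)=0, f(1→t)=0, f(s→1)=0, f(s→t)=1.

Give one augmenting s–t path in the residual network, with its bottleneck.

s→1→t, bottleneck 2

Residual along s→1→t: s→1: 2, 1→t: 2.
Bottleneck = min = 2.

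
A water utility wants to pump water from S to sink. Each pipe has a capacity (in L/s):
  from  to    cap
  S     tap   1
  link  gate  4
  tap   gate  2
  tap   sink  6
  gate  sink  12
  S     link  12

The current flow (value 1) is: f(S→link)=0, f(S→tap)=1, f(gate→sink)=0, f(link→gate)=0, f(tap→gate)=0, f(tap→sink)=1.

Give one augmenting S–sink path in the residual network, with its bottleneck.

S→link→gate→sink, bottleneck 4

Residual along S→link→gate→sink: S→link: 12, link→gate: 4, gate→sink: 12.
Bottleneck = min = 4.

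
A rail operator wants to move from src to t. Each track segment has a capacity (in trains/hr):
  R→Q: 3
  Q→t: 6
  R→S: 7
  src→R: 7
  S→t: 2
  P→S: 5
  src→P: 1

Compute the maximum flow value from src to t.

5

Augment src→R→Q→t: bottleneck 3. Total 3.
Augment src→R→S→t: bottleneck 2. Total 5.
No augmenting path remains in the residual graph.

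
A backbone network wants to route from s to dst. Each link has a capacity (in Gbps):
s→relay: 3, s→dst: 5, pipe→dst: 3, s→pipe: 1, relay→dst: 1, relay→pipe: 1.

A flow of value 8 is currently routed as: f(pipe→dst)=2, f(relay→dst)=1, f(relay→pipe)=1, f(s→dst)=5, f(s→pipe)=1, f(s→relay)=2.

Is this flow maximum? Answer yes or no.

Residual reachable from s: {relay, s}; dst is not reachable.
Saturated cut: s→pipe, s→dst, relay→pipe, relay→dst with total capacity 8 = current flow value. Flow is maximum.

Yes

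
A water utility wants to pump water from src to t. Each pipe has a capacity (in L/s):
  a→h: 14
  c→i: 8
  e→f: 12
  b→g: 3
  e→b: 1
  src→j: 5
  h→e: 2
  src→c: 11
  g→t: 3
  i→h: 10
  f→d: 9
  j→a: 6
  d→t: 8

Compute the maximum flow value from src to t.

Augment src→c→i→h→e→b→g→t: bottleneck 1. Total 1.
Augment src→c→i→h→e→f→d→t: bottleneck 1. Total 2.
No augmenting path remains in the residual graph.

2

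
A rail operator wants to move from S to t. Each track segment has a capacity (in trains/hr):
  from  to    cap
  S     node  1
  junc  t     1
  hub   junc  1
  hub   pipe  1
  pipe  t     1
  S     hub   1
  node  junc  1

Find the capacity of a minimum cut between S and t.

Max flow = 2 (via 2 augmenting paths).
In the residual at optimum, the set reachable from S is {S}.
Cut edges: S->node (cap 1), S->hub (cap 1). Sum = 2.

2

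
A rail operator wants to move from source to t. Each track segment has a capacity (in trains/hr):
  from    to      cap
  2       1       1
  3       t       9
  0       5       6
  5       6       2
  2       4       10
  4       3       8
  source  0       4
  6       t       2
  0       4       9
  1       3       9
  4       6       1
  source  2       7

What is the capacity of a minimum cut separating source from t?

11

Max flow = 11 (via 4 augmenting paths).
In the residual at optimum, the set reachable from source is {source}.
Cut edges: source->0 (cap 4), source->2 (cap 7). Sum = 11.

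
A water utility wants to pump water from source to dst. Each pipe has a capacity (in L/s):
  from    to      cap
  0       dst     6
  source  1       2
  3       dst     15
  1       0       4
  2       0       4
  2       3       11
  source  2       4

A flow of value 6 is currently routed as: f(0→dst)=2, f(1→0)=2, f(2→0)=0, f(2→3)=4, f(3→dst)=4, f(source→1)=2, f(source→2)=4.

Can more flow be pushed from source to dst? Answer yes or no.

Residual reachable from source: {source}; dst is not reachable.
Saturated cut: source→2, source→1 with total capacity 6 = current flow value. Flow is maximum.

No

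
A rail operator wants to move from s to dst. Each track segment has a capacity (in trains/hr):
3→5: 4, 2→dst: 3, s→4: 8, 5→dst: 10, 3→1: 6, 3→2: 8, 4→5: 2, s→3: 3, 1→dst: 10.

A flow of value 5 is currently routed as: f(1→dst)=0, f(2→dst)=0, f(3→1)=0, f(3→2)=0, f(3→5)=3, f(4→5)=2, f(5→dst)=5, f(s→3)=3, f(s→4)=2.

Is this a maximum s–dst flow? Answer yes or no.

Residual reachable from s: {4, s}; dst is not reachable.
Saturated cut: s→3, 4→5 with total capacity 5 = current flow value. Flow is maximum.

Yes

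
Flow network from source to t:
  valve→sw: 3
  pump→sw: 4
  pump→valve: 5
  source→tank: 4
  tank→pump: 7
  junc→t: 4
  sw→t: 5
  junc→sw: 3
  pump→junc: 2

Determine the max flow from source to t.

4

Augment source→tank→pump→junc→t: bottleneck 2. Total 2.
Augment source→tank→pump→sw→t: bottleneck 2. Total 4.
No augmenting path remains in the residual graph.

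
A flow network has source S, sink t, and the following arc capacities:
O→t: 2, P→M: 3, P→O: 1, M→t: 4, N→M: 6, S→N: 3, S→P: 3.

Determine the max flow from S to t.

5

Augment S→N→M→t: bottleneck 3. Total 3.
Augment S→P→M→t: bottleneck 1. Total 4.
Augment S→P→O→t: bottleneck 1. Total 5.
No augmenting path remains in the residual graph.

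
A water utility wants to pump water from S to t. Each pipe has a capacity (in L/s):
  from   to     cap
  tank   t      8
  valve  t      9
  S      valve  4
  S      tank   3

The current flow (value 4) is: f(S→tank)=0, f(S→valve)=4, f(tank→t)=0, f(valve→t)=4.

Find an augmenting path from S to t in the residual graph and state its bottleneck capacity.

S→tank→t, bottleneck 3

Residual along S→tank→t: S→tank: 3, tank→t: 8.
Bottleneck = min = 3.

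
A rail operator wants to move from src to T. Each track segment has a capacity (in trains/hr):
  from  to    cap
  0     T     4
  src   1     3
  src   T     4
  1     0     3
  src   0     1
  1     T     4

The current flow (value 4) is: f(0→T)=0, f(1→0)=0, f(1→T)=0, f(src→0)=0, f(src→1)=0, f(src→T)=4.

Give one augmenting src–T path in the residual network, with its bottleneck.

src→1→T, bottleneck 3

Residual along src→1→T: src→1: 3, 1→T: 4.
Bottleneck = min = 3.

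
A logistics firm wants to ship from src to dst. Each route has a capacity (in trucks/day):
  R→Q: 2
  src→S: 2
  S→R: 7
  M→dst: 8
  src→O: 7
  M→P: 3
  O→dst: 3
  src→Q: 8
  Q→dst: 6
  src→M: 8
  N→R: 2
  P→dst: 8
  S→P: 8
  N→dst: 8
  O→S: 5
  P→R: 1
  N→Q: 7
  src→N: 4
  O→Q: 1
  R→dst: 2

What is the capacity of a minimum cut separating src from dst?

27

Max flow = 27 (via 6 augmenting paths).
In the residual at optimum, the set reachable from src is {Q, src}.
Cut edges: src→O (cap 7), src→S (cap 2), src→M (cap 8), src→N (cap 4), Q→dst (cap 6). Sum = 27.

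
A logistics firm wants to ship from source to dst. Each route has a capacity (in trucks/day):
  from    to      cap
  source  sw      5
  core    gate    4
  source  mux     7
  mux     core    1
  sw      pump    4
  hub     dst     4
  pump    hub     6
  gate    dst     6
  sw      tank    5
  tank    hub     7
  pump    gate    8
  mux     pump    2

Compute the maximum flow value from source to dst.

Augment source→mux→core→gate→dst: bottleneck 1. Total 1.
Augment source→mux→pump→gate→dst: bottleneck 2. Total 3.
Augment source→sw→pump→gate→dst: bottleneck 3. Total 6.
Augment source→sw→pump→hub→dst: bottleneck 1. Total 7.
Augment source→sw→tank→hub→dst: bottleneck 1. Total 8.
No augmenting path remains in the residual graph.

8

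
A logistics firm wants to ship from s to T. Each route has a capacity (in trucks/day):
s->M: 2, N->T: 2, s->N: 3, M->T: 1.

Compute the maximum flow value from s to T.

3

Augment s->M->T: bottleneck 1. Total 1.
Augment s->N->T: bottleneck 2. Total 3.
No augmenting path remains in the residual graph.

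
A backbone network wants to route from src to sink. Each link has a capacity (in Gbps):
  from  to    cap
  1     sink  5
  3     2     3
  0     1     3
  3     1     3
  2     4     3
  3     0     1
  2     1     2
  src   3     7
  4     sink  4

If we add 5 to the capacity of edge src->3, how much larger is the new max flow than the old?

0

Original max flow = 7.
Even with extra capacity on src->3, another cut of capacity 7 remains binding.
New max flow = 7. Increase = 0.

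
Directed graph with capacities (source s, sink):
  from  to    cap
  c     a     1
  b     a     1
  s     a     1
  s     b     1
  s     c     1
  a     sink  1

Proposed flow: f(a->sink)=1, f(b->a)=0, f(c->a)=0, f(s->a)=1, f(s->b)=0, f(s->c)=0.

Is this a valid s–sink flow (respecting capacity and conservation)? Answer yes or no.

Every edge has 0 ≤ f(e) ≤ cap(e).
At each intermediate node, inflow equals outflow.

Yes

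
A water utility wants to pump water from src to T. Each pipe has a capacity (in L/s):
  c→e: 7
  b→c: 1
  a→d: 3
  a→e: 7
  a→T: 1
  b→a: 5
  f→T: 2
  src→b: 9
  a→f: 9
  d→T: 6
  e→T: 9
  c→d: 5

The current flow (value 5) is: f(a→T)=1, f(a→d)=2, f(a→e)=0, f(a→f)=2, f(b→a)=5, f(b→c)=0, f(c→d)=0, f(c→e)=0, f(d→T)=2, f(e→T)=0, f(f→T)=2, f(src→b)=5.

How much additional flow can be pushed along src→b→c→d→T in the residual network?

Residual capacities along the path: src→b: 4, b→c: 1, c→d: 5, d→T: 4.
Minimum is 1.

1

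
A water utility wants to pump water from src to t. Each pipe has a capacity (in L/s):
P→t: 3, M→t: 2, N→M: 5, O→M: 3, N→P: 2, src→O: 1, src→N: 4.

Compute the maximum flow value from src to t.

Augment src→N→P→t: bottleneck 2. Total 2.
Augment src→N→M→t: bottleneck 2. Total 4.
No augmenting path remains in the residual graph.

4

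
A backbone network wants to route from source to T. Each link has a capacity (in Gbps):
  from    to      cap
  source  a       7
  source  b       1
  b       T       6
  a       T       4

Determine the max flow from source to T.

Augment source->b->T: bottleneck 1. Total 1.
Augment source->a->T: bottleneck 4. Total 5.
No augmenting path remains in the residual graph.

5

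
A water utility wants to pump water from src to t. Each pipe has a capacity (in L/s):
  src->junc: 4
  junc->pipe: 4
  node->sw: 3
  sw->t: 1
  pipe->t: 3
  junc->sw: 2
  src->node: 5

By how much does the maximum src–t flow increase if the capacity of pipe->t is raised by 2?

1

Original max flow = 4.
After raising cap(pipe->t), augmenting paths through that edge carry 1 more unit.
New max flow = 5. Increase = 1.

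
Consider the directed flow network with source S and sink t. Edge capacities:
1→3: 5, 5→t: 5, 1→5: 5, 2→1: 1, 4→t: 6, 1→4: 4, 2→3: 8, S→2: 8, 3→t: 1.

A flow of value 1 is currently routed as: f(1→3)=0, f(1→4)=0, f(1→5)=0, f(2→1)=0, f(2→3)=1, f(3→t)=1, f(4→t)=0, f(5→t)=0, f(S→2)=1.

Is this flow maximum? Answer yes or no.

Residual path S→2→1→5→t has bottleneck 1 > 0.
Pushing 1 along it raises the flow to 2, so the given flow is not maximum.

No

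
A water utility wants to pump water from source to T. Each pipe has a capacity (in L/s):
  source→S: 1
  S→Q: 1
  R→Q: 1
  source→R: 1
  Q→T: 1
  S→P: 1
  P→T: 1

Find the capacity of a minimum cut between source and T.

Max flow = 2 (via 2 augmenting paths).
In the residual at optimum, the set reachable from source is {source}.
Cut edges: source→R (cap 1), source→S (cap 1). Sum = 2.

2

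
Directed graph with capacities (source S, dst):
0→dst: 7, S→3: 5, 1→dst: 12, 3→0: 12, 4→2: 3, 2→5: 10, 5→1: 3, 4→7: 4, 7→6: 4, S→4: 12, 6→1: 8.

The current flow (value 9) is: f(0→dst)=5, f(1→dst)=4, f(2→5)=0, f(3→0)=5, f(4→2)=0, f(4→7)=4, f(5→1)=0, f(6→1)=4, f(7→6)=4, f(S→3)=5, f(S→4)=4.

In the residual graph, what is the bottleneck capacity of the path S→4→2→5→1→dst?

3

Residual capacities along the path: S→4: 8, 4→2: 3, 2→5: 10, 5→1: 3, 1→dst: 8.
Minimum is 3.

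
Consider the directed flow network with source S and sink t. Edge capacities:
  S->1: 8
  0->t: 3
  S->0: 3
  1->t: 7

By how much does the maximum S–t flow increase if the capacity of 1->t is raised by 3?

Original max flow = 10.
After raising cap(1->t), augmenting paths through that edge carry 1 more unit.
New max flow = 11. Increase = 1.

1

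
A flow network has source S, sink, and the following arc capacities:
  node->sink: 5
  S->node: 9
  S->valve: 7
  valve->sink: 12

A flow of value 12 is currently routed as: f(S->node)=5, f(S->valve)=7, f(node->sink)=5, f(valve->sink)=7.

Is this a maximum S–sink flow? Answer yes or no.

Yes

Residual reachable from S: {S, node}; sink is not reachable.
Saturated cut: S->valve, node->sink with total capacity 12 = current flow value. Flow is maximum.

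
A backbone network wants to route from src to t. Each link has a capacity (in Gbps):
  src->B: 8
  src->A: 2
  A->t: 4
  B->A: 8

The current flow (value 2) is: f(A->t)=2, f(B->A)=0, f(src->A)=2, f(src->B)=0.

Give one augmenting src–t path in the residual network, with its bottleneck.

src->B->A->t, bottleneck 2

Residual along src->B->A->t: src->B: 8, B->A: 8, A->t: 2.
Bottleneck = min = 2.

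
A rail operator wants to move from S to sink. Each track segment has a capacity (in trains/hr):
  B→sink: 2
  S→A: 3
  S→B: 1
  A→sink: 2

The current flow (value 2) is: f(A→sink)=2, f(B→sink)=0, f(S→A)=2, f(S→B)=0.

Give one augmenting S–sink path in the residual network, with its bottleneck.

Residual along S→B→sink: S→B: 1, B→sink: 2.
Bottleneck = min = 1.

S→B→sink, bottleneck 1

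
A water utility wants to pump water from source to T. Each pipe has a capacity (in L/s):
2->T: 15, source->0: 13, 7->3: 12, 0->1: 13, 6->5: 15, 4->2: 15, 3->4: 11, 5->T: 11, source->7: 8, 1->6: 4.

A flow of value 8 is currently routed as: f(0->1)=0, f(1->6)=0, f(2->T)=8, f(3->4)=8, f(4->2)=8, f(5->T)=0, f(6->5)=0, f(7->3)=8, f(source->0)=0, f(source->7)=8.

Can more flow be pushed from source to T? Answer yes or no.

Residual path source->0->1->6->5->T has bottleneck 4 > 0.
Pushing 4 along it raises the flow to 12, so the given flow is not maximum.

Yes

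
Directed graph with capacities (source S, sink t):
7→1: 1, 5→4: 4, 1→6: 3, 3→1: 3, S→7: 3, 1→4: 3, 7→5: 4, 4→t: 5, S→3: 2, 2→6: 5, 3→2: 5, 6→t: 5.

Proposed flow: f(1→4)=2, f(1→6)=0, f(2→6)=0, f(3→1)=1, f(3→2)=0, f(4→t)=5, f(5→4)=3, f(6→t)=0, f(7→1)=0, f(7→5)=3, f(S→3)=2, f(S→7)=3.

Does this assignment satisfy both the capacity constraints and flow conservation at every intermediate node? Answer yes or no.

Conservation fails at 3: inflow 2 ≠ outflow 1.

No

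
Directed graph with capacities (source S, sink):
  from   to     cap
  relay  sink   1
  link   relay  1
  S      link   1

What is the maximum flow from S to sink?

Augment S→link→relay→sink: bottleneck 1. Total 1.
No augmenting path remains in the residual graph.

1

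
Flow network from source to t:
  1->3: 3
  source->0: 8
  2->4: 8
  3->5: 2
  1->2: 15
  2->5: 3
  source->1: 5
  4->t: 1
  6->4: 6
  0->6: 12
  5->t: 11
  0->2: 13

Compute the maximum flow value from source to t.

Augment source->1->3->5->t: bottleneck 2. Total 2.
Augment source->1->2->5->t: bottleneck 3. Total 5.
Augment source->0->2->4->t: bottleneck 1. Total 6.
No augmenting path remains in the residual graph.

6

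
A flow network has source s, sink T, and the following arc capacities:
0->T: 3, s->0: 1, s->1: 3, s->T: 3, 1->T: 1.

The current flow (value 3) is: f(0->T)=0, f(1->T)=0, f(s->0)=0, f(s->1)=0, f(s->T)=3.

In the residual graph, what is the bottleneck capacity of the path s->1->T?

Residual capacities along the path: s->1: 3, 1->T: 1.
Minimum is 1.

1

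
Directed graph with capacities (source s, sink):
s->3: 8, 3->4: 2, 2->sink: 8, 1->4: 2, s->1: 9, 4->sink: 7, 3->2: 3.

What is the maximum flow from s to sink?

7

Augment s->3->2->sink: bottleneck 3. Total 3.
Augment s->3->4->sink: bottleneck 2. Total 5.
Augment s->1->4->sink: bottleneck 2. Total 7.
No augmenting path remains in the residual graph.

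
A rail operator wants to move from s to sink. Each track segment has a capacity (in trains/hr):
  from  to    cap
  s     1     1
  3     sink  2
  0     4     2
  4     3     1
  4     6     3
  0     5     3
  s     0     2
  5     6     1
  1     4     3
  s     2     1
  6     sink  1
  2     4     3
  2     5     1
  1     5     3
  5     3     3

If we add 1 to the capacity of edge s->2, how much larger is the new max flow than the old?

Original max flow = 3.
Edge s->2 does not cross the min cut (source side {0, 1, 2, 3, 4, 5, 6, s}), so extra capacity there cannot help.
New max flow = 3. Increase = 0.

0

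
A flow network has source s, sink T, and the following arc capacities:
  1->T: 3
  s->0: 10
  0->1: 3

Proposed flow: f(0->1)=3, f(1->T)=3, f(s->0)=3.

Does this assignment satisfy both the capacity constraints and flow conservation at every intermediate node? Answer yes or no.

Every edge has 0 ≤ f(e) ≤ cap(e).
At each intermediate node, inflow equals outflow.

Yes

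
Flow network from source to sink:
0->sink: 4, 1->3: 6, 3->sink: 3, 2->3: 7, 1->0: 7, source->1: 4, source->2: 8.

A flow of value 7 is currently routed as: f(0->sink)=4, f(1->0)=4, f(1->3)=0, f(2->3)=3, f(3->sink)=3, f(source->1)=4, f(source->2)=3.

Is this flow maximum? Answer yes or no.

Yes

Residual reachable from source: {2, 3, source}; sink is not reachable.
Saturated cut: source->1, 3->sink with total capacity 7 = current flow value. Flow is maximum.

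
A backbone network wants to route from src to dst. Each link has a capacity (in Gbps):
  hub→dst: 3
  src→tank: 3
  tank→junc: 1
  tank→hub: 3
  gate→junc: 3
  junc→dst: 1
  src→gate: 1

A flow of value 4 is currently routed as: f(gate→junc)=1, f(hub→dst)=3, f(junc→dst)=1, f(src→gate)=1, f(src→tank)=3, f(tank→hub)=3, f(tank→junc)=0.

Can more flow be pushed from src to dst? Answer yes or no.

Residual reachable from src: {src}; dst is not reachable.
Saturated cut: src→gate, src→tank with total capacity 4 = current flow value. Flow is maximum.

No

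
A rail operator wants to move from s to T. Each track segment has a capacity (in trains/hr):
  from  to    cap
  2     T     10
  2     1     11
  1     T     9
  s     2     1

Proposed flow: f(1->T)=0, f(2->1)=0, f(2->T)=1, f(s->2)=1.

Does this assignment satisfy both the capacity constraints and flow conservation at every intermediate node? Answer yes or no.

Every edge has 0 ≤ f(e) ≤ cap(e).
At each intermediate node, inflow equals outflow.

Yes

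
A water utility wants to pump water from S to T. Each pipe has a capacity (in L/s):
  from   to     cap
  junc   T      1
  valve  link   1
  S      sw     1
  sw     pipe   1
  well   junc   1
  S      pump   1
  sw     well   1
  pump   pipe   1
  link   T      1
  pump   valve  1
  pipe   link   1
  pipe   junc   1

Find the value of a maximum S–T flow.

Augment S→pump→valve→link→T: bottleneck 1. Total 1.
Augment S→sw→pipe→junc→T: bottleneck 1. Total 2.
No augmenting path remains in the residual graph.

2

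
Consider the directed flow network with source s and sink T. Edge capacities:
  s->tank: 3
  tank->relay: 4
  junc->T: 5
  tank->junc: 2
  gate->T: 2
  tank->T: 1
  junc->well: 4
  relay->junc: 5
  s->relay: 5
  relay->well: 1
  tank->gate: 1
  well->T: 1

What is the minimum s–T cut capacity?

8

Max flow = 8 (via 5 augmenting paths).
In the residual at optimum, the set reachable from s is {s}.
Cut edges: s->tank (cap 3), s->relay (cap 5). Sum = 8.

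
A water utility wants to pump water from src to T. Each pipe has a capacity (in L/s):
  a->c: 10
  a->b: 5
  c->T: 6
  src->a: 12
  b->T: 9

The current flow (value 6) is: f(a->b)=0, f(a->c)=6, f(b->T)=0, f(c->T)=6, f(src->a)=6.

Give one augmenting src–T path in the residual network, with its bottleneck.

Residual along src->a->b->T: src->a: 6, a->b: 5, b->T: 9.
Bottleneck = min = 5.

src->a->b->T, bottleneck 5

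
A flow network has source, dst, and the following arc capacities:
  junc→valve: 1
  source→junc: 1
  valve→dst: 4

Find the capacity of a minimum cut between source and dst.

1

Max flow = 1 (via 1 augmenting path).
In the residual at optimum, the set reachable from source is {source}.
Cut edges: source→junc (cap 1). Sum = 1.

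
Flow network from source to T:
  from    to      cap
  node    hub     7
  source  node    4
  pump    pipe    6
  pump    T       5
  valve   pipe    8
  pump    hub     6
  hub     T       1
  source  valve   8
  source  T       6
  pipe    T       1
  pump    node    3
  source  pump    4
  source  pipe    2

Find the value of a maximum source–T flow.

12

Augment source→T: bottleneck 6. Total 6.
Augment source→pump→T: bottleneck 4. Total 10.
Augment source→pipe→T: bottleneck 1. Total 11.
Augment source→node→hub→T: bottleneck 1. Total 12.
No augmenting path remains in the residual graph.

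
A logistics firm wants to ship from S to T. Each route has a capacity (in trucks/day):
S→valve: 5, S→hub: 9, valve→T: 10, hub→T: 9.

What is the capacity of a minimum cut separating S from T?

14

Max flow = 14 (via 2 augmenting paths).
In the residual at optimum, the set reachable from S is {S}.
Cut edges: S→hub (cap 9), S→valve (cap 5). Sum = 14.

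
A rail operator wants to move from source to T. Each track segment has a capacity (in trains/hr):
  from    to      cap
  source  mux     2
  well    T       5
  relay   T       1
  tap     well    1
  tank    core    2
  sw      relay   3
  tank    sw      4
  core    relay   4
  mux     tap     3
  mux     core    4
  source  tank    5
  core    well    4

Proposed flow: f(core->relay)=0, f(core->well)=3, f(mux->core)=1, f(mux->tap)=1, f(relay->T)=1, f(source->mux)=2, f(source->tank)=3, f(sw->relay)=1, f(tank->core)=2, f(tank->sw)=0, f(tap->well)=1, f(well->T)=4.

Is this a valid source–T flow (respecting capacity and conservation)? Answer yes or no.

Conservation fails at tank: inflow 3 ≠ outflow 2.

No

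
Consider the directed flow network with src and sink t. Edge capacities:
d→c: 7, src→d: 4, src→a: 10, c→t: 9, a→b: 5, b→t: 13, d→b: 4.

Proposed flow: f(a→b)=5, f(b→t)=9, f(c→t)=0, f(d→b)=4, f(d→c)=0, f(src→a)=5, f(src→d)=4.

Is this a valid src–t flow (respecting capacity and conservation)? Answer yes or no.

Every edge has 0 ≤ f(e) ≤ cap(e).
At each intermediate node, inflow equals outflow.

Yes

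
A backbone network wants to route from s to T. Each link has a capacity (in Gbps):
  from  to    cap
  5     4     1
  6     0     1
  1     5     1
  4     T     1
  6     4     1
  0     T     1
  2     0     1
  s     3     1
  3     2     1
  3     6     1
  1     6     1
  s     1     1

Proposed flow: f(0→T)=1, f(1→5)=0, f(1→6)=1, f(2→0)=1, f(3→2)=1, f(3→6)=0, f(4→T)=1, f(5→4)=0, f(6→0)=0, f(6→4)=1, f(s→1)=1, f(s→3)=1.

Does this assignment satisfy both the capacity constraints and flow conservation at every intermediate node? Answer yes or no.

Yes

Every edge has 0 ≤ f(e) ≤ cap(e).
At each intermediate node, inflow equals outflow.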